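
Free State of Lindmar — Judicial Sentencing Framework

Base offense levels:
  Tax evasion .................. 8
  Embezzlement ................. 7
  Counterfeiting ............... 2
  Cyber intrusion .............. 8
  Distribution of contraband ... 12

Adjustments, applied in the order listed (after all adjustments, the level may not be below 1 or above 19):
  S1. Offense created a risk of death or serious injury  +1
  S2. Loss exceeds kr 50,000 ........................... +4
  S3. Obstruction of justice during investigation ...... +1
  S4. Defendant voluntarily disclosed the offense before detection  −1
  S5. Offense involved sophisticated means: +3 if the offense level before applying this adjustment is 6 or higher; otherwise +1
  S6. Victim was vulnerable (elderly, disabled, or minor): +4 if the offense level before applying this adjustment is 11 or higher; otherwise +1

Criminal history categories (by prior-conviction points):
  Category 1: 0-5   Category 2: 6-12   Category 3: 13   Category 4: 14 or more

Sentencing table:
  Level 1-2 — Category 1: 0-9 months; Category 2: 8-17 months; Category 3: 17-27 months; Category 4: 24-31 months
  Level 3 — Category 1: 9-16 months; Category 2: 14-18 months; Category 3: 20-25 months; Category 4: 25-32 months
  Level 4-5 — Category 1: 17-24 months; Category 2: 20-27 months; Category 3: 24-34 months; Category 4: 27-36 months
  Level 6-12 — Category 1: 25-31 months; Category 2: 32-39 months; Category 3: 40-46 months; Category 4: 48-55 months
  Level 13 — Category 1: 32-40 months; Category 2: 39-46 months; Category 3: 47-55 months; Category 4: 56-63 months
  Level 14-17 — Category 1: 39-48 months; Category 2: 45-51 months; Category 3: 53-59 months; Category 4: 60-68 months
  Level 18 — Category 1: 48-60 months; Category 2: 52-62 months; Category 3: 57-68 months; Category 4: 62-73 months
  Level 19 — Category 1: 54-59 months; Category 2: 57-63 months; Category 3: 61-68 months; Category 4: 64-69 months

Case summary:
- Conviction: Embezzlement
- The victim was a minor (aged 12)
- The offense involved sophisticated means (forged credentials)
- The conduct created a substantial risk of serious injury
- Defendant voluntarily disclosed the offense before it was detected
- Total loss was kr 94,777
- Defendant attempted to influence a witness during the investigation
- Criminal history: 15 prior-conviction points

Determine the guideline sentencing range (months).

64-69 months

Base offense level for embezzlement: 7.
S1 applies: 7 + 1 = 8.
S2 applies: 8 + 4 = 12.
S3 applies: 12 + 1 = 13.
S4 applies: 13 − 1 = 12.
S5 applies (level before this adjustment is 12 ≥ 6, so +3): 12 + 3 = 15.
S6 applies (level before this adjustment is 15 ≥ 11, so +4): 15 + 4 = 19.
Final offense level: 19.
Criminal history: 15 prior points → Category 4 (14+).
Level 19 falls in the 19 band.
Grid: Level 19 × Category 4 = 64-69 months.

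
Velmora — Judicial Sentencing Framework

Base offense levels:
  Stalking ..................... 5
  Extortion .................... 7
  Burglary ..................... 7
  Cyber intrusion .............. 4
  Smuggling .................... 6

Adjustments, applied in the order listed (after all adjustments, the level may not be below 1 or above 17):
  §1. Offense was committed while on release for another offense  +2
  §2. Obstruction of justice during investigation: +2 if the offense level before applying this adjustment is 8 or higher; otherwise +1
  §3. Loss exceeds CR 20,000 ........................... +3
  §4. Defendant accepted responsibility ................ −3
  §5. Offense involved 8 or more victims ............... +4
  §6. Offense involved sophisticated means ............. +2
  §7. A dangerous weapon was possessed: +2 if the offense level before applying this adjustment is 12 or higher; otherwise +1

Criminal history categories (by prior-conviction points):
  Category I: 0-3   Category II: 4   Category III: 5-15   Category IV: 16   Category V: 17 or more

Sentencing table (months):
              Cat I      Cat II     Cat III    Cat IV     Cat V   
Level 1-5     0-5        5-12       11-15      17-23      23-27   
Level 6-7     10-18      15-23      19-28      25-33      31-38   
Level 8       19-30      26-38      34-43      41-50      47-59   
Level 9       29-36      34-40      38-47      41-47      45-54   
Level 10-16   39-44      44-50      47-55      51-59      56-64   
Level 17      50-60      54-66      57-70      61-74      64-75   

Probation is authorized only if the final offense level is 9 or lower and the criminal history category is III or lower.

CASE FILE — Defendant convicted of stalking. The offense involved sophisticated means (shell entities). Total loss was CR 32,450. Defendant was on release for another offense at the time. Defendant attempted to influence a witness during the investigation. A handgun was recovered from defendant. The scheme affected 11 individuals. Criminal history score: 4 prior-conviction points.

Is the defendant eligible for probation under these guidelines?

No

Base offense level for stalking: 5.
§1 applies: 5 + 2 = 7.
§2 applies (level before this adjustment is 7 < 8, so +1): 7 + 1 = 8.
§3 applies: 8 + 3 = 11.
§4 does not apply.
§5 applies: 11 + 4 = 15.
§6 applies: 15 + 2 = 17.
§7 applies (level before this adjustment is 17 ≥ 12, so +2): 17 + 2 = 19.
Level 19 exceeds the maximum of 17; capped at 17.
Final offense level: 17.
Criminal history: 4 prior points → Category II (4).
Level 17 falls in the 17 band.
Grid: Level 17 × Category II = 54-66 months.
Probation check: level 17 > 9 and category II ≤ III → not eligible.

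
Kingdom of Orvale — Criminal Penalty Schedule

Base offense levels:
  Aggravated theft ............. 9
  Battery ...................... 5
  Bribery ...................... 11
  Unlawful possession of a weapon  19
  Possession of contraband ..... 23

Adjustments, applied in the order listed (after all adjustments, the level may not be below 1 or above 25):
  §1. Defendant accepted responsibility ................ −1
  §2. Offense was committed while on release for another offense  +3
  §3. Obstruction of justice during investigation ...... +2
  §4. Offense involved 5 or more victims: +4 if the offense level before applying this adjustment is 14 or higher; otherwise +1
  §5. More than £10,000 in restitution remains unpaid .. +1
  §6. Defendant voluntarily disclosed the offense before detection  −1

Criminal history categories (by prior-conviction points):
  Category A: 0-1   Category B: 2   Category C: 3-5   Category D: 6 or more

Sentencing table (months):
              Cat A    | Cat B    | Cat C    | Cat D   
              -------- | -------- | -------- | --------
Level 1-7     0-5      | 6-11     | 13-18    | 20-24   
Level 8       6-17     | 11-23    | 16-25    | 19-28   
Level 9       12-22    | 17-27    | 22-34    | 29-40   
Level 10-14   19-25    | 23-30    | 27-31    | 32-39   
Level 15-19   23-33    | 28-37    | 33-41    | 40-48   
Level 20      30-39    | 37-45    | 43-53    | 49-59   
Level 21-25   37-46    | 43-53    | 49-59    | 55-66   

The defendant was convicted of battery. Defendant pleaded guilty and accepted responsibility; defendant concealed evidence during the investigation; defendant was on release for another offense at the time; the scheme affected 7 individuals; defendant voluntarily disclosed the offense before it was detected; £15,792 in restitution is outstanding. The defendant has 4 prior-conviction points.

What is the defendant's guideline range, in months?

27-31 months

Base offense level for battery: 5.
§1 applies: 5 − 1 = 4.
§2 applies: 4 + 3 = 7.
§3 applies: 7 + 2 = 9.
§4 applies (level before this adjustment is 9 < 14, so +1): 9 + 1 = 10.
§5 applies: 10 + 1 = 11.
§6 applies: 11 − 1 = 10.
Final offense level: 10.
Criminal history: 4 prior points → Category C (3-5).
Level 10 falls in the 10-14 band.
Grid: Level 10-14 × Category C = 27-31 months.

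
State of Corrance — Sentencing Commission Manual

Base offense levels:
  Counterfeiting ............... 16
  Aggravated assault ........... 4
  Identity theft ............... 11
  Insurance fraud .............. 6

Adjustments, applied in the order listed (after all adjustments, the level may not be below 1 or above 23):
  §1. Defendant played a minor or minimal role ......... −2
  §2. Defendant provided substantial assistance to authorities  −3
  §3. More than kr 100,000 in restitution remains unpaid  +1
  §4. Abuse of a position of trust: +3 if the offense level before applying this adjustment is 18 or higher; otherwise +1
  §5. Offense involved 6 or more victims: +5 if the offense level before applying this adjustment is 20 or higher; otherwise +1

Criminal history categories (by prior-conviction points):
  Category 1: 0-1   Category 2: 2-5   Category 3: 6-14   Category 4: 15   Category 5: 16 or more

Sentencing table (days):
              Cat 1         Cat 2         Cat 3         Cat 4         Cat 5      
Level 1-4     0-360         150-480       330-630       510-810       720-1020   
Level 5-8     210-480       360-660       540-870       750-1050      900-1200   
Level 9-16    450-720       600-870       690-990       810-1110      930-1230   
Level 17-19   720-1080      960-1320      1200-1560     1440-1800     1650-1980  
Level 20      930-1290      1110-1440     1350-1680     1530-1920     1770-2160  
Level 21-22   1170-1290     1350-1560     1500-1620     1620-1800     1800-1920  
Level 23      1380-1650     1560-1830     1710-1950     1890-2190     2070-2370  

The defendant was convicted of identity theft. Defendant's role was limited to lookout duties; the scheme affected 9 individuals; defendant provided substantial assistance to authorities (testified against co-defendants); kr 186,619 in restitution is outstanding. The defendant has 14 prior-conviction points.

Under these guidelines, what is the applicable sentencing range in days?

Base offense level for identity theft: 11.
§1 applies: 11 − 2 = 9.
§2 applies: 9 − 3 = 6.
§3 applies: 6 + 1 = 7.
§5 applies (level before this adjustment is 7 < 20, so +1): 7 + 1 = 8.
Final offense level: 8.
Criminal history: 14 prior points → Category 3 (6-14).
Level 8 falls in the 5-8 band.
Grid: Level 5-8 × Category 3 = 540-870 days.

540-870 days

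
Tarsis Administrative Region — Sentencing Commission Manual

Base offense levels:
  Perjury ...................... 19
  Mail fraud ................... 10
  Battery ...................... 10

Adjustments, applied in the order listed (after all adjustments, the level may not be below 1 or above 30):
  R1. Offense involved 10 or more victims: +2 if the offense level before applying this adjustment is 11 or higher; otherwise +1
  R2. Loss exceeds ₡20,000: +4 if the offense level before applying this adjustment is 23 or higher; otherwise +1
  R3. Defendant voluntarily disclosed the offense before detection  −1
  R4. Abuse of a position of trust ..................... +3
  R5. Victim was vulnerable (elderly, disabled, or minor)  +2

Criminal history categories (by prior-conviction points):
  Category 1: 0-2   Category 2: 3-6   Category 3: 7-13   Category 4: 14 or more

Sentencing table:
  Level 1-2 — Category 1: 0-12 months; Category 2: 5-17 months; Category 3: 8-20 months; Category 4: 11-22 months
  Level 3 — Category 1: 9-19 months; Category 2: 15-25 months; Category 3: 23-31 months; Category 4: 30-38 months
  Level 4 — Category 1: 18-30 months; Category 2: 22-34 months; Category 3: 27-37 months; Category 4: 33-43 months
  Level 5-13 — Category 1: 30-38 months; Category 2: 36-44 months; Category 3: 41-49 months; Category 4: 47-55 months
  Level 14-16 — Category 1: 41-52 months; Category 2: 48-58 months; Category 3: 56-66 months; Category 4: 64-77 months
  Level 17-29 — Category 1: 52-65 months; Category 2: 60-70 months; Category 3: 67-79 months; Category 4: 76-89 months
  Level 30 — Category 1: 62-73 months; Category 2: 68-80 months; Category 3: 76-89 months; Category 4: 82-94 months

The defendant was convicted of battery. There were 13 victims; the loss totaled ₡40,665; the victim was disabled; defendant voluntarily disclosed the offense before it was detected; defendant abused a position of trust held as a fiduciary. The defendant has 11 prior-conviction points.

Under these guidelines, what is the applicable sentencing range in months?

Base offense level for battery: 10.
R1 applies (level before this adjustment is 10 < 11, so +1): 10 + 1 = 11.
R2 applies (level before this adjustment is 11 < 23, so +1): 11 + 1 = 12.
R3 applies: 12 − 1 = 11.
R4 applies: 11 + 3 = 14.
R5 applies: 14 + 2 = 16.
Final offense level: 16.
Criminal history: 11 prior points → Category 3 (7-13).
Level 16 falls in the 14-16 band.
Grid: Level 14-16 × Category 3 = 56-66 months.

56-66 months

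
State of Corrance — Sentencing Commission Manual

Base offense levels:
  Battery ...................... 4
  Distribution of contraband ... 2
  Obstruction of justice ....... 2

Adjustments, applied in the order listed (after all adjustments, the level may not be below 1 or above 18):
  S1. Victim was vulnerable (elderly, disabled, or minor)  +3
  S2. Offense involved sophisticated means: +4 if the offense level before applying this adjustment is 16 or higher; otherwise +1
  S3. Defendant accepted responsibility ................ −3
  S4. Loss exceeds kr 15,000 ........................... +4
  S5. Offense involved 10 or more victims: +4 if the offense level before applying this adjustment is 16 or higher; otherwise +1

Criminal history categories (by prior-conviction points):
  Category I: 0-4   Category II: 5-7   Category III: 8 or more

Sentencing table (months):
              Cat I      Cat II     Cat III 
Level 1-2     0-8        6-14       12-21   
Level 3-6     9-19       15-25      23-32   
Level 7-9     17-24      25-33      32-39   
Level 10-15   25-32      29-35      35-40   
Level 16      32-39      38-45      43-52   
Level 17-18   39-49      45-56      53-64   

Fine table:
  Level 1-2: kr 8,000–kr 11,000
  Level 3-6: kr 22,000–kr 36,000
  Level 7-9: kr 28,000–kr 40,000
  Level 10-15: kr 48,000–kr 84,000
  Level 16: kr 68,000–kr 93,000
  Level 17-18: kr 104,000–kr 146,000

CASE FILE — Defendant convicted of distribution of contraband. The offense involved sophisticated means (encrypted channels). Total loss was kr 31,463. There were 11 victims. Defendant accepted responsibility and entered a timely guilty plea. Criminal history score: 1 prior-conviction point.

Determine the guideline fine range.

Base offense level for distribution of contraband: 2.
S2 applies (level before this adjustment is 2 < 16, so +1): 2 + 1 = 3.
S3 applies: 3 − 3 = 0.
S4 applies: 0 + 4 = 4.
S5 applies (level before this adjustment is 4 < 16, so +1): 4 + 1 = 5.
Final offense level: 5.
Level 5 falls in the 3-6 band.
Fine table: Level 3-6 → kr 22,000–kr 36,000.

kr 22,000–kr 36,000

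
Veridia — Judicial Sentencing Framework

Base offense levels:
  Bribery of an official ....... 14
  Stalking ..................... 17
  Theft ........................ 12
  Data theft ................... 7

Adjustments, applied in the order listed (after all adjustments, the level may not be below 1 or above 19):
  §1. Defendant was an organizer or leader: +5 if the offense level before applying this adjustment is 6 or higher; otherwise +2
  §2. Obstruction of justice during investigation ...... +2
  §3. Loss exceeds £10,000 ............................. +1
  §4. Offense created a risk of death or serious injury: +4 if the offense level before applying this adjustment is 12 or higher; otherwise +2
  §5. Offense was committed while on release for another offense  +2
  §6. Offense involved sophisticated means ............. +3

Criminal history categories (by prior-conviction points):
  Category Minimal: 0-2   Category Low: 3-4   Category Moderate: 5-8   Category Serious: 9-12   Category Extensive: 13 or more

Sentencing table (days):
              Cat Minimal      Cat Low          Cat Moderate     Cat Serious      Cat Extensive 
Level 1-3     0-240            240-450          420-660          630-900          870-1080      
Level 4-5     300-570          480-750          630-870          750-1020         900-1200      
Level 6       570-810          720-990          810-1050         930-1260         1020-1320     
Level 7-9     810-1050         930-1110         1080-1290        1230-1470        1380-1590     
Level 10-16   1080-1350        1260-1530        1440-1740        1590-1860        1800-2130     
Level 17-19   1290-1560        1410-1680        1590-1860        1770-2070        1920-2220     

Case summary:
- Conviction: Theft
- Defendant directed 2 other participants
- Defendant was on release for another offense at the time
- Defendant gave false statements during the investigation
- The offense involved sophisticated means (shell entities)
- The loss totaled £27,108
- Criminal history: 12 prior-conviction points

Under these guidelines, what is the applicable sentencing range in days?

1770-2070 days

Base offense level for theft: 12.
§1 applies (level before this adjustment is 12 ≥ 6, so +5): 12 + 5 = 17.
§2 applies: 17 + 2 = 19.
§3 applies: 19 + 1 = 20.
§5 applies: 20 + 2 = 22.
§6 applies: 22 + 3 = 25.
Level 25 exceeds the maximum of 19; capped at 19.
Final offense level: 19.
Criminal history: 12 prior points → Category Serious (9-12).
Level 19 falls in the 17-19 band.
Grid: Level 17-19 × Category Serious = 1770-2070 days.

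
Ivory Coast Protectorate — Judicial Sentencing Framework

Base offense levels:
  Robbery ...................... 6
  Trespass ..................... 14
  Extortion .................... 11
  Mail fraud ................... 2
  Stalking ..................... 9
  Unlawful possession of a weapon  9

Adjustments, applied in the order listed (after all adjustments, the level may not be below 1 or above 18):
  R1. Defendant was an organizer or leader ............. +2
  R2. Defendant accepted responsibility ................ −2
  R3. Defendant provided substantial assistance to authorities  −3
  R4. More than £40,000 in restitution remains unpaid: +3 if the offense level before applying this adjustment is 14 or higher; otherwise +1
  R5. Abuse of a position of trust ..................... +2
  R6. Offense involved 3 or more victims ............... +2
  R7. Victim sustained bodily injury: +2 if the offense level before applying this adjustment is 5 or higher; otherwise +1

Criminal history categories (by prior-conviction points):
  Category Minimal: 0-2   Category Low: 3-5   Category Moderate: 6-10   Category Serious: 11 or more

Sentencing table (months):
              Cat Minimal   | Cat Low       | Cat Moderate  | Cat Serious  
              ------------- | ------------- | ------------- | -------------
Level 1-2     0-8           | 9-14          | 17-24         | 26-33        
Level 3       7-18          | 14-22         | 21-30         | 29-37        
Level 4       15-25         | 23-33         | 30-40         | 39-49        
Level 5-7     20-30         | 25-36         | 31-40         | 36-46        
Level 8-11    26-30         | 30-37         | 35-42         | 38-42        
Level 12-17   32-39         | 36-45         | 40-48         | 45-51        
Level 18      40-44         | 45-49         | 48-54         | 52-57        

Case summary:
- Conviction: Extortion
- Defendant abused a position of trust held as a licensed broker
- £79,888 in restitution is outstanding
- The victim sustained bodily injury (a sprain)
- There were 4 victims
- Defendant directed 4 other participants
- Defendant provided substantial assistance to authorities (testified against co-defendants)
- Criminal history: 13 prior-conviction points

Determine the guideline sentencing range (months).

45-51 months

Base offense level for extortion: 11.
R1 applies: 11 + 2 = 13.
R2 does not apply.
R3 applies: 13 − 3 = 10.
R4 applies (level before this adjustment is 10 < 14, so +1): 10 + 1 = 11.
R5 applies: 11 + 2 = 13.
R6 applies: 13 + 2 = 15.
R7 applies (level before this adjustment is 15 ≥ 5, so +2): 15 + 2 = 17.
Final offense level: 17.
Criminal history: 13 prior points → Category Serious (11+).
Level 17 falls in the 12-17 band.
Grid: Level 12-17 × Category Serious = 45-51 months.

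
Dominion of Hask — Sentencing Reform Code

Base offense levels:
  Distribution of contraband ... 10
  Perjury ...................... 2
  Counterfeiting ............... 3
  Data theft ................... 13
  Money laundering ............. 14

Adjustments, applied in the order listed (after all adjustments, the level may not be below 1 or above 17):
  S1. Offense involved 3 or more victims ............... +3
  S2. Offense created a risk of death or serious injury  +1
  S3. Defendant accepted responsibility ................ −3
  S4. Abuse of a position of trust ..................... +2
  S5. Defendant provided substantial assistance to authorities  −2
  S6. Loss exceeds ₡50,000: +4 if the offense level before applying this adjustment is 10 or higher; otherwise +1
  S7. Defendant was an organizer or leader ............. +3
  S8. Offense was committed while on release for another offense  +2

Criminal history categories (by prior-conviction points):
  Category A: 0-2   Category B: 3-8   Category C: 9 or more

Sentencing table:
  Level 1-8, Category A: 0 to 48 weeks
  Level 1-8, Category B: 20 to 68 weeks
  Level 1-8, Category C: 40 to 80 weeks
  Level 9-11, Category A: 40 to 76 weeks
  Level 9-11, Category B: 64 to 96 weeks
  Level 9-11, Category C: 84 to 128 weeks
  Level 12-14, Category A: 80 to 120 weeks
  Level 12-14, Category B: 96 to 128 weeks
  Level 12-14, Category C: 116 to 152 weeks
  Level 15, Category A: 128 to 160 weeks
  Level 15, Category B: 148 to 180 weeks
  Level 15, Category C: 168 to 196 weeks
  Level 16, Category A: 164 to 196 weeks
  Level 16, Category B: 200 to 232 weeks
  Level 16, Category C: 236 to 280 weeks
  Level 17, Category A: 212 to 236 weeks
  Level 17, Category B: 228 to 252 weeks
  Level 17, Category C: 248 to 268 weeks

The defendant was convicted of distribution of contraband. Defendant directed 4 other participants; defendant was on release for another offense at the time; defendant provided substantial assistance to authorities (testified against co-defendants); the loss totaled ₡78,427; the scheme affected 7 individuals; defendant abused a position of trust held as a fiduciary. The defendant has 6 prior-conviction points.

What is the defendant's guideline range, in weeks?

228-252 weeks

Base offense level for distribution of contraband: 10.
S1 applies: 10 + 3 = 13.
S2 does not apply.
S3 does not apply.
S4 applies: 13 + 2 = 15.
S5 applies: 15 − 2 = 13.
S6 applies (level before this adjustment is 13 ≥ 10, so +4): 13 + 4 = 17.
S7 applies: 17 + 3 = 20.
S8 applies: 20 + 2 = 22.
Level 22 exceeds the maximum of 17; capped at 17.
Final offense level: 17.
Criminal history: 6 prior points → Category B (3-8).
Level 17 falls in the 17 band.
Grid: Level 17 × Category B = 228-252 weeks.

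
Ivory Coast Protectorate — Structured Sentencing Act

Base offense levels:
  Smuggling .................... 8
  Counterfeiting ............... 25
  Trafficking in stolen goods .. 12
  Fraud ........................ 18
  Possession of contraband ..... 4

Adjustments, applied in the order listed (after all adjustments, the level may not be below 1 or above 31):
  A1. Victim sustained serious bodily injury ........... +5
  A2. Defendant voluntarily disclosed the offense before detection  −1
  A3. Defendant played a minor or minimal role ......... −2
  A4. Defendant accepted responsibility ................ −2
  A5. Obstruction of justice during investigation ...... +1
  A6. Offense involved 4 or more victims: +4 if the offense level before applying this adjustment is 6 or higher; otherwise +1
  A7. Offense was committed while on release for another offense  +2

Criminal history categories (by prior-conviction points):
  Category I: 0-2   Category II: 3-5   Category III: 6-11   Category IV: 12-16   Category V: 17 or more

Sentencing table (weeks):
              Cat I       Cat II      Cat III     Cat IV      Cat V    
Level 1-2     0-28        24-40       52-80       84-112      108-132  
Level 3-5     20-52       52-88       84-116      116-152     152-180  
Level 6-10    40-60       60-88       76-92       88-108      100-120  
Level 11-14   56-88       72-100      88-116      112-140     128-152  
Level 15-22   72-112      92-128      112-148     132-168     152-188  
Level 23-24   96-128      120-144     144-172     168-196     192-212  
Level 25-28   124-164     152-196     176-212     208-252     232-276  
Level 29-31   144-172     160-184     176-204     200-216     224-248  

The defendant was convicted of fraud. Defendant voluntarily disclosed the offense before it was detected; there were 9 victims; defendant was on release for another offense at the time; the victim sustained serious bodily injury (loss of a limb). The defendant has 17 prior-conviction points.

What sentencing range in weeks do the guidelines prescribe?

Base offense level for fraud: 18.
A1 applies: 18 + 5 = 23.
A2 applies: 23 − 1 = 22.
A6 applies (level before this adjustment is 22 ≥ 6, so +4): 22 + 4 = 26.
A7 applies: 26 + 2 = 28.
Final offense level: 28.
Criminal history: 17 prior points → Category V (17+).
Level 28 falls in the 25-28 band.
Grid: Level 25-28 × Category V = 232-276 weeks.

232-276 weeks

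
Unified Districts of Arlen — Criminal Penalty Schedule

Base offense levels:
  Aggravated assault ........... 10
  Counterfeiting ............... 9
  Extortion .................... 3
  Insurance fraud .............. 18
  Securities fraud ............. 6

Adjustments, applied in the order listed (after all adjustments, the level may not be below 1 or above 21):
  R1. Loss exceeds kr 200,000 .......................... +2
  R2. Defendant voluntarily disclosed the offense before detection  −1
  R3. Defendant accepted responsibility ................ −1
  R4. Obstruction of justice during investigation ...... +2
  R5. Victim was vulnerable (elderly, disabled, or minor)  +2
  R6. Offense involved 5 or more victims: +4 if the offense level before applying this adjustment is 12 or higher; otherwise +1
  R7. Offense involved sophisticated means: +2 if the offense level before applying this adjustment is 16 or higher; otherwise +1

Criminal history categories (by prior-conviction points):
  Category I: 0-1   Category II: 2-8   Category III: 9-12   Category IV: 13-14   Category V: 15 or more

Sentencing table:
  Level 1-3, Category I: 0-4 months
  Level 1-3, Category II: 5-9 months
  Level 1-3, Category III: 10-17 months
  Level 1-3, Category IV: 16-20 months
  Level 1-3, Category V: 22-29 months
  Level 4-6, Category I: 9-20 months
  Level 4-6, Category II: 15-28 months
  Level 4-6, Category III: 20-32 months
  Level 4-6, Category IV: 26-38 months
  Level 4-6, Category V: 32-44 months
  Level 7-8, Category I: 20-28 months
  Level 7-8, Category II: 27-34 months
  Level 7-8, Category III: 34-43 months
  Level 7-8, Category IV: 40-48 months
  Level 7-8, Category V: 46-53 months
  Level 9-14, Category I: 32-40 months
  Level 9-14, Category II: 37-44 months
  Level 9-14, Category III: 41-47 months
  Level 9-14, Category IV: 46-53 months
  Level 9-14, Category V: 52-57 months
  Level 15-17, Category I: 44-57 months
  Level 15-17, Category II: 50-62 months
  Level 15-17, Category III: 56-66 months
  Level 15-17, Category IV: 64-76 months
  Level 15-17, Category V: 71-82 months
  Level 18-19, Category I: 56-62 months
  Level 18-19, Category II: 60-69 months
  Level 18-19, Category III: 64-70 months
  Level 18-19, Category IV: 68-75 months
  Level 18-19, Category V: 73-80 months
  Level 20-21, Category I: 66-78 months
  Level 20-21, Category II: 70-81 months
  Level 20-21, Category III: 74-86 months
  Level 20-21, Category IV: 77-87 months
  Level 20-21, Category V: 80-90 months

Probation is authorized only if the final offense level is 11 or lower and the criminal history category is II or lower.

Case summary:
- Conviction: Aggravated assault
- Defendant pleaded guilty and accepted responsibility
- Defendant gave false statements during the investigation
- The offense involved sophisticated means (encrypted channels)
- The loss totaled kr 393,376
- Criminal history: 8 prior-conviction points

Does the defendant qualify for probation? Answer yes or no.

No

Base offense level for aggravated assault: 10.
R1 applies: 10 + 2 = 12.
R3 applies: 12 − 1 = 11.
R4 applies: 11 + 2 = 13.
R5 does not apply.
R7 applies (level before this adjustment is 13 < 16, so +1): 13 + 1 = 14.
Final offense level: 14.
Criminal history: 8 prior points → Category II (2-8).
Level 14 falls in the 9-14 band.
Grid: Level 9-14 × Category II = 37-44 months.
Probation check: level 14 > 11 and category II ≤ II → not eligible.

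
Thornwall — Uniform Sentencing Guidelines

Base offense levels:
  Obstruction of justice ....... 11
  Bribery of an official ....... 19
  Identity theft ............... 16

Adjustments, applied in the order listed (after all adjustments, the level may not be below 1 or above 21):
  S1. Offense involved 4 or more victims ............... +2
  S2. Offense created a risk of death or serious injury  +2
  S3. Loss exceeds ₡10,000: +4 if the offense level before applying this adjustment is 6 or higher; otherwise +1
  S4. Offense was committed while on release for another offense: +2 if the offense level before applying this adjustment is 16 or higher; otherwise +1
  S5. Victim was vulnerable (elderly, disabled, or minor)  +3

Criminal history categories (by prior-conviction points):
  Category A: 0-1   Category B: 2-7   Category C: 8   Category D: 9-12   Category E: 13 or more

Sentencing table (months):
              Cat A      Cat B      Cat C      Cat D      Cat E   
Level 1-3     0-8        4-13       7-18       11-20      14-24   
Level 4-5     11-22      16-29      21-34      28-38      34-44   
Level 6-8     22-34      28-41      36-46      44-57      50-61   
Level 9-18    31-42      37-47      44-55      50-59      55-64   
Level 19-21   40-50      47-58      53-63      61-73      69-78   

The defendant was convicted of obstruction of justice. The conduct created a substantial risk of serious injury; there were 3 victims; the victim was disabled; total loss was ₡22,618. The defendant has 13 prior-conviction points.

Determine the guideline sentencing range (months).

Base offense level for obstruction of justice: 11.
S1 does not apply.
S2 applies: 11 + 2 = 13.
S3 applies (level before this adjustment is 13 ≥ 6, so +4): 13 + 4 = 17.
S5 applies: 17 + 3 = 20.
Final offense level: 20.
Criminal history: 13 prior points → Category E (13+).
Level 20 falls in the 19-21 band.
Grid: Level 19-21 × Category E = 69-78 months.

69-78 months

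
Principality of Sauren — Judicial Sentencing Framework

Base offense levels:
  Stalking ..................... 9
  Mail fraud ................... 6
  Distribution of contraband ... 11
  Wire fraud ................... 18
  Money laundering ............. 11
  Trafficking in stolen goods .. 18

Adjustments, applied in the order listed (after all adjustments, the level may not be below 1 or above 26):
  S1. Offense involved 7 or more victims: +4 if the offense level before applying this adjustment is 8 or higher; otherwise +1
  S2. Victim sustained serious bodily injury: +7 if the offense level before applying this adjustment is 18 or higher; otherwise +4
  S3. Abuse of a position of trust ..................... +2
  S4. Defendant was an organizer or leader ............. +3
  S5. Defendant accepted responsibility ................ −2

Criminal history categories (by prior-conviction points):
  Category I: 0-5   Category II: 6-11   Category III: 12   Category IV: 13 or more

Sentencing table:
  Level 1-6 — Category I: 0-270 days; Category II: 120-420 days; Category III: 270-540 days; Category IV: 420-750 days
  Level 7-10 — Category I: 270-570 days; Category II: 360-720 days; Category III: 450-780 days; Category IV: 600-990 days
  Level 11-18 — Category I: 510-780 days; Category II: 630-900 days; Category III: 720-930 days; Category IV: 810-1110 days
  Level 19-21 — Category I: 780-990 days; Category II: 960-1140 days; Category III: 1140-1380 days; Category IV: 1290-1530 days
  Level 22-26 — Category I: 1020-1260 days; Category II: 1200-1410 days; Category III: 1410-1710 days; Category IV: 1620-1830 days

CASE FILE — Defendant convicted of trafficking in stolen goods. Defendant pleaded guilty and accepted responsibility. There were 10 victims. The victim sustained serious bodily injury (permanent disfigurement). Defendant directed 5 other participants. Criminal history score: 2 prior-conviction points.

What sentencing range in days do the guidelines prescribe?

1020-1260 days

Base offense level for trafficking in stolen goods: 18.
S1 applies (level before this adjustment is 18 ≥ 8, so +4): 18 + 4 = 22.
S2 applies (level before this adjustment is 22 ≥ 18, so +7): 22 + 7 = 29.
S4 applies: 29 + 3 = 32.
S5 applies: 32 − 2 = 30.
Level 30 exceeds the maximum of 26; capped at 26.
Final offense level: 26.
Criminal history: 2 prior points → Category I (0-5).
Level 26 falls in the 22-26 band.
Grid: Level 22-26 × Category I = 1020-1260 days.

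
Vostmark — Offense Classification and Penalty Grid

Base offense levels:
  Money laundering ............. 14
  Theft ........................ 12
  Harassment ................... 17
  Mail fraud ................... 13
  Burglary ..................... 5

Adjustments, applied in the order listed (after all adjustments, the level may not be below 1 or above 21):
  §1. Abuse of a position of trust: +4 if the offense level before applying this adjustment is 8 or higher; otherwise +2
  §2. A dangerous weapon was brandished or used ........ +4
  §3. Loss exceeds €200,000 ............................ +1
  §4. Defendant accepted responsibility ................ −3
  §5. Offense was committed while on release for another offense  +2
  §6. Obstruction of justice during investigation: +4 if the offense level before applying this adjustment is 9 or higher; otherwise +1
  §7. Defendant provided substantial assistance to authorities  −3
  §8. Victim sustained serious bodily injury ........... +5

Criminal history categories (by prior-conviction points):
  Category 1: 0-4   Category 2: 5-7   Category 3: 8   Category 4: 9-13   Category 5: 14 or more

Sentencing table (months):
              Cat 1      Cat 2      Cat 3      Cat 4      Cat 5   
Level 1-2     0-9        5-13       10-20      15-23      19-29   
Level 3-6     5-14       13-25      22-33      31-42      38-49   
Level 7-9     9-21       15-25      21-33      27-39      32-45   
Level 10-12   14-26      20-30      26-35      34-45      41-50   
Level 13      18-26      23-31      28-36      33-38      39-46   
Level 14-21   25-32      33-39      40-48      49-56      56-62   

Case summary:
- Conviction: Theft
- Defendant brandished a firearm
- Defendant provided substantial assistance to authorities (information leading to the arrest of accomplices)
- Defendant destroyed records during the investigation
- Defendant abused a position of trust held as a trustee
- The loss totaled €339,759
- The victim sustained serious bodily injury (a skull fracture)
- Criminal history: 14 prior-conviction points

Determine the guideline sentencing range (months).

Base offense level for theft: 12.
§1 applies (level before this adjustment is 12 ≥ 8, so +4): 12 + 4 = 16.
§2 applies: 16 + 4 = 20.
§3 applies: 20 + 1 = 21.
§4 does not apply.
§6 applies (level before this adjustment is 21 ≥ 9, so +4): 21 + 4 = 25.
§7 applies: 25 − 3 = 22.
§8 applies: 22 + 5 = 27.
Level 27 exceeds the maximum of 21; capped at 21.
Final offense level: 21.
Criminal history: 14 prior points → Category 5 (14+).
Level 21 falls in the 14-21 band.
Grid: Level 14-21 × Category 5 = 56-62 months.

56-62 months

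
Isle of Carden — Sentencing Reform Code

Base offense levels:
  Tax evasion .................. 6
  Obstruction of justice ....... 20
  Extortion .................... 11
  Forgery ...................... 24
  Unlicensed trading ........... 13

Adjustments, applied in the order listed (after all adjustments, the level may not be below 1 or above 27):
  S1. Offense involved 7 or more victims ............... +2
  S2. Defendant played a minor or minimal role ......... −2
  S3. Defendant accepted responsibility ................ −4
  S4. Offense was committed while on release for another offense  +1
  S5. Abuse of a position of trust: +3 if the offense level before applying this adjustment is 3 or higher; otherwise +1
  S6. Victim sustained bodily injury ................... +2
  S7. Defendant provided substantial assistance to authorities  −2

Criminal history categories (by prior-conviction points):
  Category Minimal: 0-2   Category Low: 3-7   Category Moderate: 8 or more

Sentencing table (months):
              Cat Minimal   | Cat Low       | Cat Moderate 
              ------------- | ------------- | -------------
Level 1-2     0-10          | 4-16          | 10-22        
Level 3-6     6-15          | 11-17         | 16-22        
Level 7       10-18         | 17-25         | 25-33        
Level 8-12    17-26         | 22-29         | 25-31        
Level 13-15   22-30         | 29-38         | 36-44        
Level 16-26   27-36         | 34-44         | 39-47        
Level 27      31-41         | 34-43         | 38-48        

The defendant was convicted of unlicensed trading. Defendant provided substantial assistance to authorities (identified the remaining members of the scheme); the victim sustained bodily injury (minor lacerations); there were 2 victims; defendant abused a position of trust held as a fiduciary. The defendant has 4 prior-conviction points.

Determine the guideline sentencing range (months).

Base offense level for unlicensed trading: 13.
S2 does not apply.
S5 applies (level before this adjustment is 13 ≥ 3, so +3): 13 + 3 = 16.
S6 applies: 16 + 2 = 18.
S7 applies: 18 − 2 = 16.
Final offense level: 16.
Criminal history: 4 prior points → Category Low (3-7).
Level 16 falls in the 16-26 band.
Grid: Level 16-26 × Category Low = 34-44 months.

34-44 months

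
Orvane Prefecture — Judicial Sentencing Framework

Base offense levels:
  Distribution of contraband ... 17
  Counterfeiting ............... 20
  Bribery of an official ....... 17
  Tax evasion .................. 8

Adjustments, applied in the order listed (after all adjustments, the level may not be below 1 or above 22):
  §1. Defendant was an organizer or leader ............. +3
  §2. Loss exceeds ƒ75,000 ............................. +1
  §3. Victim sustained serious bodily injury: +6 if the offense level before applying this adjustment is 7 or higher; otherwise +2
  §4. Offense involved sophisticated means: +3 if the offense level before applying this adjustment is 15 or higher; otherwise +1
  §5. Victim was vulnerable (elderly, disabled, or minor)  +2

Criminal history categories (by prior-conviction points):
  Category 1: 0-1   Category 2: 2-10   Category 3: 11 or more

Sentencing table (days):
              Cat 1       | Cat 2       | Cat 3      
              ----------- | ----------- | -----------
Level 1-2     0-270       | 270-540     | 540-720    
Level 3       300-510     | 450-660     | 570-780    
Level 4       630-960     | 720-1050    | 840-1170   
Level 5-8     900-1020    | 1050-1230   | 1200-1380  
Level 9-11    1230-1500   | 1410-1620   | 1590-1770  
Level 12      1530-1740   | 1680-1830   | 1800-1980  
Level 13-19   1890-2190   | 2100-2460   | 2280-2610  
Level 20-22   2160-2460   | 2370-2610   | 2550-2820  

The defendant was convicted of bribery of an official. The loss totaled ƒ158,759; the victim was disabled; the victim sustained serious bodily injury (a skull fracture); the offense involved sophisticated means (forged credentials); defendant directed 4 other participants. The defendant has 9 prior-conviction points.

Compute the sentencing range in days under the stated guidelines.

2370-2610 days

Base offense level for bribery of an official: 17.
§1 applies: 17 + 3 = 20.
§2 applies: 20 + 1 = 21.
§3 applies (level before this adjustment is 21 ≥ 7, so +6): 21 + 6 = 27.
§4 applies (level before this adjustment is 27 ≥ 15, so +3): 27 + 3 = 30.
§5 applies: 30 + 2 = 32.
Level 32 exceeds the maximum of 22; capped at 22.
Final offense level: 22.
Criminal history: 9 prior points → Category 2 (2-10).
Level 22 falls in the 20-22 band.
Grid: Level 20-22 × Category 2 = 2370-2610 days.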